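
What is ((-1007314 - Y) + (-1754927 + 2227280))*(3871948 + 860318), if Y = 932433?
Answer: -6944098734804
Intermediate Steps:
((-1007314 - Y) + (-1754927 + 2227280))*(3871948 + 860318) = ((-1007314 - 1*932433) + (-1754927 + 2227280))*(3871948 + 860318) = ((-1007314 - 932433) + 472353)*4732266 = (-1939747 + 472353)*4732266 = -1467394*4732266 = -6944098734804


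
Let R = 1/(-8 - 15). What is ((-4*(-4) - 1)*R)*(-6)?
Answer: 90/23 ≈ 3.9130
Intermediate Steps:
R = -1/23 (R = 1/(-23) = -1/23 ≈ -0.043478)
((-4*(-4) - 1)*R)*(-6) = ((-4*(-4) - 1)*(-1/23))*(-6) = ((16 - 1)*(-1/23))*(-6) = (15*(-1/23))*(-6) = -15/23*(-6) = 90/23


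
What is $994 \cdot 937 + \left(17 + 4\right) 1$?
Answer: $931399$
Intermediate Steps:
$994 \cdot 937 + \left(17 + 4\right) 1 = 931378 + 21 \cdot 1 = 931378 + 21 = 931399$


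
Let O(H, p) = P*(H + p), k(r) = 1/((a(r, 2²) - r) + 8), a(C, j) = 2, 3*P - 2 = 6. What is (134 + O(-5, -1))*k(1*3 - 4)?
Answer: 118/11 ≈ 10.727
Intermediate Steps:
P = 8/3 (P = ⅔ + (⅓)*6 = ⅔ + 2 = 8/3 ≈ 2.6667)
k(r) = 1/(10 - r) (k(r) = 1/((2 - r) + 8) = 1/(10 - r))
O(H, p) = 8*H/3 + 8*p/3 (O(H, p) = 8*(H + p)/3 = 8*H/3 + 8*p/3)
(134 + O(-5, -1))*k(1*3 - 4) = (134 + ((8/3)*(-5) + (8/3)*(-1)))/(10 - (1*3 - 4)) = (134 + (-40/3 - 8/3))/(10 - (3 - 4)) = (134 - 16)/(10 - 1*(-1)) = 118/(10 + 1) = 118/11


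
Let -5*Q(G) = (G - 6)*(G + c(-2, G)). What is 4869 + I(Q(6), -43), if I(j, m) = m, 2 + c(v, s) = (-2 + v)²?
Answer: 4826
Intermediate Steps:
c(v, s) = -2 + (-2 + v)²
Q(G) = -(-6 + G)*(14 + G)/5 (Q(G) = -(G - 6)*(G + (-2 + (-2 - 2)²))/5 = -(-6 + G)*(G + (-2 + (-4)²))/5 = -(-6 + G)*(G + (-2 + 16))/5 = -(-6 + G)*(G + 14)/5 = -(-6 + G)*(14 + G)/5)
4869 + I(Q(6), -43) = 4869 - 43 = 4826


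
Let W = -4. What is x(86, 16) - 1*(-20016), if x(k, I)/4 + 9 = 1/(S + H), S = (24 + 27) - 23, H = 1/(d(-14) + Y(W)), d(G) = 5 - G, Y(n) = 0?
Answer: 10649416/533 ≈ 19980.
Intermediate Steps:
H = 1/19 (H = 1/((5 - 1*(-14)) + 0) = 1/((5 + 14) + 0) = 1/(19 + 0) = 1/19 ≈ 0.052632)
S = 28 (S = 51 - 23 = 28)
x(k, I) = -19112/533 (x(k, I) = -36 + 4/(28 + 1/19) = -36 + 4/(533/19) = -36 + 4*(19/533) = -36 + 76/533 = -19112/533)
x(86, 16) - 1*(-20016) = -19112/533 - 1*(-20016) = -19112/533 + 20016 = 10649416/533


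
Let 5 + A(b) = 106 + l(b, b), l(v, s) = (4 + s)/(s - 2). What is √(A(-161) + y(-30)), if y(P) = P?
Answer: √1911990/163 ≈ 8.4831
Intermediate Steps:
l(v, s) = (4 + s)/(-2 + s)
A(b) = 101 + (4 + b)/(-2 + b) (A(b) = -5 + (106 + (4 + b)/(-2 + b)) = 101 + (4 + b)/(-2 + b))
√(A(-161) + y(-30)) = √(6*(-33 + 17*(-161))/(-2 - 161) - 30) = √(6*(-33 - 2737)/(-163) - 30) = √(6*(-1/163)*(-2770) - 30) = √(16620/163 - 30) = √(11730/163) = √1911990/163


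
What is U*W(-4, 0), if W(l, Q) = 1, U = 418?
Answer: 418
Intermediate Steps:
U*W(-4, 0) = 418*1 = 418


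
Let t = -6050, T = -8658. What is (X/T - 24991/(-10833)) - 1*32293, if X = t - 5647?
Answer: -112166135249/3473782 ≈ -32289.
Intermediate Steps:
X = -11697 (X = -6050 - 5647 = -11697)
(X/T - 24991/(-10833)) - 1*32293 = (-11697/(-8658) - 24991/(-10833)) - 1*32293 = (-11697*(-1/8658) - 24991*(-1/10833)) - 32293 = (3899/2886 + 24991/10833) - 32293 = 12706877/3473782 - 32293 = -112166135249/3473782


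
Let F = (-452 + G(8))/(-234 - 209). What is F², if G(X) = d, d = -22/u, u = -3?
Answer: 1779556/1766241 ≈ 1.0075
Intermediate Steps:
d = 22/3 (d = -22/(-3) = -22*(-⅓) = 22/3 ≈ 7.3333)
G(X) = 22/3
F = 1334/1329 (F = (-452 + 22/3)/(-234 - 209) = -1334/3/(-443) = -1334/3*(-1/443) = 1334/1329 ≈ 1.0038)
F² = (1334/1329)² = 1779556/1766241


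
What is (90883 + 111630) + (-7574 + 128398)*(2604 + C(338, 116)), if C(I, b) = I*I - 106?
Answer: 14105437921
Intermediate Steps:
C(I, b) = -106 + I² (C(I, b) = I² - 106 = -106 + I²)
(90883 + 111630) + (-7574 + 128398)*(2604 + C(338, 116)) = (90883 + 111630) + (-7574 + 128398)*(2604 + (-106 + 338²)) = 202513 + 120824*(2604 + (-106 + 114244)) = 202513 + 120824*(2604 + 114138) = 202513 + 120824*116742 = 202513 + 14105235408 = 14105437921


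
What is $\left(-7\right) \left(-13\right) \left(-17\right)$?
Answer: $-1547$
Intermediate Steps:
$\left(-7\right) \left(-13\right) \left(-17\right) = 91 \left(-17\right) = -1547$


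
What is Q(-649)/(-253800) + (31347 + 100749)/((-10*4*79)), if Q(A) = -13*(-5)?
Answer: -167630851/4010040 ≈ -41.803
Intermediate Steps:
Q(A) = 65
Q(-649)/(-253800) + (31347 + 100749)/((-10*4*79)) = 65/(-253800) + (31347 + 100749)/((-10*4*79)) = 65*(-1/253800) + 132096/((-40*79)) = -13/50760 + 132096/(-3160) = -13/50760 + 132096*(-1/3160) = -13/50760 - 16512/395 = -167630851/4010040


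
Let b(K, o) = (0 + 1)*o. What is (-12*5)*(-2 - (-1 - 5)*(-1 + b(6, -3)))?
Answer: 1560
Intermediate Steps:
b(K, o) = o (b(K, o) = 1*o = o)
(-12*5)*(-2 - (-1 - 5)*(-1 + b(6, -3))) = (-12*5)*(-2 - (-1 - 5)*(-1 - 3)) = -60*(-2 - (-6)*(-4)) = -60*(-2 - 1*24) = -60*(-2 - 24) = -60*(-26) = 1560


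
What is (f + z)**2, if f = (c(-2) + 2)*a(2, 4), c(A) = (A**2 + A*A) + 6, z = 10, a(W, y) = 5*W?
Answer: 28900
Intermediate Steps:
c(A) = 6 + 2*A**2 (c(A) = (A**2 + A**2) + 6 = 2*A**2 + 6 = 6 + 2*A**2)
f = 160 (f = ((6 + 2*(-2)**2) + 2)*(5*2) = ((6 + 2*4) + 2)*10 = ((6 + 8) + 2)*10 = (14 + 2)*10 = 16*10 = 160)
(f + z)**2 = (160 + 10)**2 = 170**2 = 28900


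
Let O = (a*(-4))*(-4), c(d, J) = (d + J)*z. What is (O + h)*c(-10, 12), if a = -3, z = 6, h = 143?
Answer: 1140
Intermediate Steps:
c(d, J) = 6*J + 6*d (c(d, J) = (d + J)*6 = (J + d)*6 = 6*J + 6*d)
O = -48 (O = -3*(-4)*(-4) = 12*(-4) = -48)
(O + h)*c(-10, 12) = (-48 + 143)*(6*12 + 6*(-10)) = 95*(72 - 60) = 95*12 = 1140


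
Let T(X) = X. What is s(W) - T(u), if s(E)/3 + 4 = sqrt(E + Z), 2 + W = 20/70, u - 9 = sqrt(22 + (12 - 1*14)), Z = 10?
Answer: -21 - 2*sqrt(5) + 3*sqrt(406)/7 ≈ -16.837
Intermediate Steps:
u = 9 + 2*sqrt(5) (u = 9 + sqrt(22 + (12 - 1*14)) = 9 + sqrt(22 + (12 - 14)) = 9 + sqrt(22 - 2) = 9 + sqrt(20) = 9 + 2*sqrt(5) ≈ 13.472)
W = -12/7 (W = -2 + 20/70 = -2 + 20*(1/70) = -2 + 2/7 = -12/7 ≈ -1.7143)
s(E) = -12 + 3*sqrt(10 + E) (s(E) = -12 + 3*sqrt(E + 10) = -12 + 3*sqrt(10 + E))
s(W) - T(u) = (-12 + 3*sqrt(10 - 12/7)) - (9 + 2*sqrt(5)) = (-12 + 3*sqrt(58/7)) + (-9 - 2*sqrt(5)) = (-12 + 3*(sqrt(406)/7)) + (-9 - 2*sqrt(5)) = (-12 + 3*sqrt(406)/7) + (-9 - 2*sqrt(5)) = -21 - 2*sqrt(5) + 3*sqrt(406)/7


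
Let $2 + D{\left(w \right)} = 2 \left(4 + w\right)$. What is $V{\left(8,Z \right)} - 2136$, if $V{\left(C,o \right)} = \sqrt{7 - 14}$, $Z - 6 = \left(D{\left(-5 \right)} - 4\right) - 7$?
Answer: $-2136 + i \sqrt{7} \approx -2136.0 + 2.6458 i$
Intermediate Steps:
$D{\left(w \right)} = 6 + 2 w$ ($D{\left(w \right)} = -2 + 2 \left(4 + w\right) = -2 + \left(8 + 2 w\right) = 6 + 2 w$)
$Z = -9$ ($Z = 6 + \left(\left(\left(6 + 2 \left(-5\right)\right) - 4\right) - 7\right) = 6 + \left(\left(\left(6 - 10\right) - 4\right) - 7\right) = 6 - 15 = -9$)
$V{\left(C,o \right)} = i \sqrt{7}$ ($V{\left(C,o \right)} = \sqrt{-7} = i \sqrt{7}$)
$V{\left(8,Z \right)} - 2136 = i \sqrt{7} - 2136 = -2136 + i \sqrt{7}$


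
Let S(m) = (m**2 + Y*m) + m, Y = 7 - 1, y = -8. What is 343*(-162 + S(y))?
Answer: -52822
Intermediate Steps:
Y = 6
S(m) = m**2 + 7*m (S(m) = (m**2 + 6*m) + m = m**2 + 7*m)
343*(-162 + S(y)) = 343*(-162 - 8*(7 - 8)) = 343*(-162 - 8*(-1)) = 343*(-162 + 8) = 343*(-154) = -52822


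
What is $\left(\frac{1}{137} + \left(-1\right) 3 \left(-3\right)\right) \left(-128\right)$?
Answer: $- \frac{157952}{137} \approx -1152.9$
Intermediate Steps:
$\left(\frac{1}{137} + \left(-1\right) 3 \left(-3\right)\right) \left(-128\right) = \left(\frac{1}{137} - -9\right) \left(-128\right) = \left(\frac{1}{137} + 9\right) \left(-128\right) = \frac{1234}{137} \left(-128\right) = - \frac{157952}{137}$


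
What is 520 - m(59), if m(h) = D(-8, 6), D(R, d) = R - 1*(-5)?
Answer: 523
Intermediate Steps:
D(R, d) = 5 + R (D(R, d) = R + 5 = 5 + R)
m(h) = -3 (m(h) = 5 - 8 = -3)
520 - m(59) = 520 - 1*(-3) = 520 + 3 = 523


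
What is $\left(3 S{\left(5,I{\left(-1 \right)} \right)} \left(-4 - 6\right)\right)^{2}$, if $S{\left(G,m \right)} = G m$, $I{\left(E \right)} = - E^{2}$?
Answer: $22500$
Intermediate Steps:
$\left(3 S{\left(5,I{\left(-1 \right)} \right)} \left(-4 - 6\right)\right)^{2} = \left(3 \cdot 5 \left(- \left(-1\right)^{2}\right) \left(-4 - 6\right)\right)^{2} = \left(3 \cdot 5 \left(\left(-1\right) 1\right) \left(-4 - 6\right)\right)^{2} = \left(3 \cdot 5 \left(-1\right) \left(-10\right)\right)^{2} = \left(3 \left(-5\right) \left(-10\right)\right)^{2} = \left(\left(-15\right) \left(-10\right)\right)^{2} = 150^{2} = 22500$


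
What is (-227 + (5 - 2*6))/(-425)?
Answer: 234/425 ≈ 0.55059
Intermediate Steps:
(-227 + (5 - 2*6))/(-425) = (-227 + (5 - 12))*(-1/425) = (-227 - 7)*(-1/425) = -234*(-1/425) = 234/425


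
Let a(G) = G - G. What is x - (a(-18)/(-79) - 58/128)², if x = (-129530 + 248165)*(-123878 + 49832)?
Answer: -35981095773001/4096 ≈ -8.7844e+9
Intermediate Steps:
a(G) = 0
x = -8784447210 (x = 118635*(-74046) = -8784447210)
x - (a(-18)/(-79) - 58/128)² = -8784447210 - (0/(-79) - 58/128)² = -8784447210 - (0*(-1/79) - 58*1/128)² = -8784447210 - (0 - 29/64)² = -8784447210 - (-29/64)² = -8784447210 - 1*841/4096 = -8784447210 - 841/4096 = -35981095773001/4096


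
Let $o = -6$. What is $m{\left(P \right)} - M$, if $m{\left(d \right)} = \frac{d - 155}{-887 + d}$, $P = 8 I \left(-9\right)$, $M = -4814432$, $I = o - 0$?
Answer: $\frac{2190566283}{455} \approx 4.8144 \cdot 10^{6}$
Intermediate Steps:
$I = -6$ ($I = -6 - 0 = -6 + 0 = -6$)
$P = 432$ ($P = 8 \left(-6\right) \left(-9\right) = \left(-48\right) \left(-9\right) = 432$)
$m{\left(d \right)} = \frac{-155 + d}{-887 + d}$
$m{\left(P \right)} - M = \frac{-155 + 432}{-887 + 432} - -4814432 = \frac{1}{-455} \cdot 277 + 4814432 = \left(- \frac{1}{455}\right) 277 + 4814432 = - \frac{277}{455} + 4814432 = \frac{2190566283}{455}$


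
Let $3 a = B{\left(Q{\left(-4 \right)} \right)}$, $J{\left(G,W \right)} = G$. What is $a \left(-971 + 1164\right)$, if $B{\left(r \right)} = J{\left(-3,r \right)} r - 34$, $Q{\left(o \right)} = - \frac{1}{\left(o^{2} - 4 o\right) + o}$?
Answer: $- \frac{183157}{84} \approx -2180.4$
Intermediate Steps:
$Q{\left(o \right)} = - \frac{1}{o^{2} - 3 o}$
$B{\left(r \right)} = -34 - 3 r$ ($B{\left(r \right)} = - 3 r - 34 = -34 - 3 r$)
$a = - \frac{949}{84}$ ($a = \frac{-34 - 3 \left(- \frac{1}{\left(-4\right) \left(-3 - 4\right)}\right)}{3} = \frac{-34 - 3 \left(\left(-1\right) \left(- \frac{1}{4}\right) \frac{1}{-7}\right)}{3} = \frac{-34 - 3 \left(\left(-1\right) \left(- \frac{1}{4}\right) \left(- \frac{1}{7}\right)\right)}{3} = \frac{-34 - - \frac{3}{28}}{3} = \frac{-34 + \frac{3}{28}}{3} = \frac{1}{3} \left(- \frac{949}{28}\right) = - \frac{949}{84} \approx -11.298$)
$a \left(-971 + 1164\right) = - \frac{949 \left(-971 + 1164\right)}{84} = \left(- \frac{949}{84}\right) 193 = - \frac{183157}{84}$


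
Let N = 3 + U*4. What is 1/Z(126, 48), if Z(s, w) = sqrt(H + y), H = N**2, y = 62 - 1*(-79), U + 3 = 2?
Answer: sqrt(142)/142 ≈ 0.083918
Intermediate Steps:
U = -1 (U = -3 + 2 = -1)
y = 141 (y = 62 + 79 = 141)
N = -1 (N = 3 - 1*4 = 3 - 4 = -1)
H = 1 (H = (-1)**2 = 1)
Z(s, w) = sqrt(142) (Z(s, w) = sqrt(1 + 141) = sqrt(142))
1/Z(126, 48) = 1/(sqrt(142)) = sqrt(142)/142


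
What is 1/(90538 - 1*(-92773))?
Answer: 1/183311 ≈ 5.4552e-6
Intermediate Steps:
1/(90538 - 1*(-92773)) = 1/(90538 + 92773) = 1/183311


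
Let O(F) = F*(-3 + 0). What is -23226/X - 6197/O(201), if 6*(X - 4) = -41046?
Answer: 18791389/1374237 ≈ 13.674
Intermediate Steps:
O(F) = -3*F (O(F) = F*(-3) = -3*F)
X = -6837 (X = 4 + (⅙)*(-41046) = 4 - 6841 = -6837)
-23226/X - 6197/O(201) = -23226/(-6837) - 6197/((-3*201)) = -23226*(-1/6837) - 6197/(-603) = 7742/2279 - 6197*(-1/603) = 7742/2279 + 6197/603 = 18791389/1374237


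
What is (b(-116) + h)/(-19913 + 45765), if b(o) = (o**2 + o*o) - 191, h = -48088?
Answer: -929/1124 ≈ -0.82651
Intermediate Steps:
b(o) = -191 + 2*o**2 (b(o) = (o**2 + o**2) - 191 = 2*o**2 - 191 = -191 + 2*o**2)
(b(-116) + h)/(-19913 + 45765) = ((-191 + 2*(-116)**2) - 48088)/(-19913 + 45765) = ((-191 + 2*13456) - 48088)/25852 = ((-191 + 26912) - 48088)*(1/25852) = (26721 - 48088)*(1/25852) = -21367*1/25852 = -929/1124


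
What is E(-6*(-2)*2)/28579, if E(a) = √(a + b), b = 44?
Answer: 2*√17/28579 ≈ 0.00028854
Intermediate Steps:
E(a) = √(44 + a) (E(a) = √(a + 44) = √(44 + a))
E(-6*(-2)*2)/28579 = √(44 - 6*(-2)*2)/28579 = √(44 + 12*2)*(1/28579) = √(44 + 24)*(1/28579) = √68*(1/28579) = (2*√17)*(1/28579) = 2*√17/28579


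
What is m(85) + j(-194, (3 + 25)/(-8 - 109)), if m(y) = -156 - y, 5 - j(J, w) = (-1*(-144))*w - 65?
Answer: -1775/13 ≈ -136.54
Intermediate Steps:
j(J, w) = 70 - 144*w (j(J, w) = 5 - ((-1*(-144))*w - 65) = 5 - (144*w - 65) = 5 - (-65 + 144*w) = 5 + (65 - 144*w) = 70 - 144*w)
m(85) + j(-194, (3 + 25)/(-8 - 109)) = (-156 - 1*85) + (70 - 144*(3 + 25)/(-8 - 109)) = (-156 - 85) + (70 - 4032/(-117)) = -241 + (70 - 4032*(-1)/117) = -241 + (70 - 144*(-28/117)) = -241 + (70 + 448/13) = -241 + 1358/13 = -1775/13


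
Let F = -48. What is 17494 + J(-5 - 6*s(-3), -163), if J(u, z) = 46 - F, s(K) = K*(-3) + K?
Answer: 17588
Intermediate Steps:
s(K) = -2*K (s(K) = -3*K + K = -2*K)
J(u, z) = 94 (J(u, z) = 46 - 1*(-48) = 46 + 48 = 94)
17494 + J(-5 - 6*s(-3), -163) = 17494 + 94 = 17588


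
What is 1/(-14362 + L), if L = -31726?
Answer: -1/46088 ≈ -2.1698e-5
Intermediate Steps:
1/(-14362 + L) = 1/(-14362 - 31726) = 1/(-46088) = -1/46088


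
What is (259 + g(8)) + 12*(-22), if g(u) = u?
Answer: 3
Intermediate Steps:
(259 + g(8)) + 12*(-22) = (259 + 8) + 12*(-22) = 267 - 264 = 3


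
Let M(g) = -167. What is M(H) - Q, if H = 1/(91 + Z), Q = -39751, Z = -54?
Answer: 39584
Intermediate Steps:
H = 1/37 (H = 1/(91 - 54) = 1/37 ≈ 0.027027)
M(H) - Q = -167 - 1*(-39751) = -167 + 39751 = 39584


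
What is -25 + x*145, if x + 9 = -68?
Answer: -11190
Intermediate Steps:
x = -77 (x = -9 - 68 = -77)
-25 + x*145 = -25 - 77*145 = -25 - 11165 = -11190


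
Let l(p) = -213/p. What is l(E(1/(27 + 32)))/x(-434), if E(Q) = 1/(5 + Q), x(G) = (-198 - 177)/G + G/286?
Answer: 3912884976/2392627 ≈ 1635.4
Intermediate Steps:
x(G) = -375/G + G/286 (x(G) = -375/G + G*(1/286) = -375/G + G/286)
l(E(1/(27 + 32)))/x(-434) = (-(1065 + 213/(27 + 32)))/(-375/(-434) + (1/286)*(-434)) = (-213/(1/(5 + 1/59)))/(-375*(-1/434) - 217/143) = (-213/(1/(5 + 1/59)))/(375/434 - 217/143) = (-213/(1/(296/59)))/(-40553/62062) = -213/59/296*(-62062/40553) = -213*296/59*(-62062/40553) = -63048/59*(-62062/40553) = 3912884976/2392627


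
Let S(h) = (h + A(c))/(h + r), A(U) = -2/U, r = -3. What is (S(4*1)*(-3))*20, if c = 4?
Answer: -210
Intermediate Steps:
S(h) = (-1/2 + h)/(-3 + h) (S(h) = (h - 2/4)/(h - 3) = (h - 2*1/4)/(-3 + h) = (h - 1/2)/(-3 + h) = (-1/2 + h)/(-3 + h))
(S(4*1)*(-3))*20 = (((-1/2 + 4*1)/(-3 + 4*1))*(-3))*20 = (((-1/2 + 4)/(-3 + 4))*(-3))*20 = (((7/2)/1)*(-3))*20 = ((1*(7/2))*(-3))*20 = ((7/2)*(-3))*20 = -21/2*20 = -210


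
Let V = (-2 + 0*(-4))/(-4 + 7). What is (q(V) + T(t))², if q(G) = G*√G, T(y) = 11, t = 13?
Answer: 3259/27 - 44*I*√6/9 ≈ 120.7 - 11.975*I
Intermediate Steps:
V = -⅔ (V = (-2 + 0)/3 = -2*⅓ = -⅔ ≈ -0.66667)
q(G) = G^(3/2)
(q(V) + T(t))² = ((-⅔)^(3/2) + 11)² = (-2*I*√6/9 + 11)² = (11 - 2*I*√6/9)²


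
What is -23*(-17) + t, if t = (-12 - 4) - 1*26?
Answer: 349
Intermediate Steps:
t = -42 (t = -16 - 26 = -42)
-23*(-17) + t = -23*(-17) - 42 = 391 - 42 = 349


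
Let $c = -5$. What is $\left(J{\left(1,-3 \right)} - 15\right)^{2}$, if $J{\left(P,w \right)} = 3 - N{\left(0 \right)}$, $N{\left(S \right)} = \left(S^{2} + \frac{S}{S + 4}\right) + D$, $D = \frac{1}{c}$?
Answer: $\frac{3481}{25} \approx 139.24$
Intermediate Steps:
$D = - \frac{1}{5}$ ($D = \frac{1}{-5} = - \frac{1}{5} \approx -0.2$)
$N{\left(S \right)} = - \frac{1}{5} + S^{2} + \frac{S}{4 + S}$ ($N{\left(S \right)} = \left(S^{2} + \frac{S}{S + 4}\right) - \frac{1}{5} = \left(S^{2} + \frac{S}{4 + S}\right) - \frac{1}{5} = - \frac{1}{5} + S^{2} + \frac{S}{4 + S}$)
$J{\left(P,w \right)} = \frac{16}{5}$ ($J{\left(P,w \right)} = 3 - \frac{-4 + 4 \cdot 0 + 5 \cdot 0^{3} + 20 \cdot 0^{2}}{5 \left(4 + 0\right)} = 3 - \frac{-4 + 0 + 5 \cdot 0 + 20 \cdot 0}{5 \cdot 4} = 3 - \frac{1}{5} \cdot \frac{1}{4} \left(-4 + 0 + 0 + 0\right) = 3 - \frac{1}{5} \cdot \frac{1}{4} \left(-4\right) = 3 - - \frac{1}{5} = 3 + \frac{1}{5} = \frac{16}{5}$)
$\left(J{\left(1,-3 \right)} - 15\right)^{2} = \left(\frac{16}{5} - 15\right)^{2} = \left(- \frac{59}{5}\right)^{2} = \frac{3481}{25}$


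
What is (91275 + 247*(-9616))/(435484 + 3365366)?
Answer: -2283877/3800850 ≈ -0.60089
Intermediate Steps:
(91275 + 247*(-9616))/(435484 + 3365366) = (91275 - 2375152)/3800850 = -2283877*1/3800850 = -2283877/3800850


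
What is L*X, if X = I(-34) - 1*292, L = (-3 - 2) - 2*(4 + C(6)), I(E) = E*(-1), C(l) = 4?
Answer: 5418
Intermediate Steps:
I(E) = -E
L = -21 (L = (-3 - 2) - 2*(4 + 4) = -5 - 2*8 = -5 - 1*16 = -5 - 16 = -21)
X = -258 (X = -1*(-34) - 1*292 = 34 - 292 = -258)
L*X = -21*(-258) = 5418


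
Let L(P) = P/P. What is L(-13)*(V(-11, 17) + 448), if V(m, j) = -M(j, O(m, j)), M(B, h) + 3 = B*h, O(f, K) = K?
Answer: 162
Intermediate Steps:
L(P) = 1
M(B, h) = -3 + B*h
V(m, j) = 3 - j**2 (V(m, j) = -(-3 + j*j) = -(-3 + j**2) = 3 - j**2)
L(-13)*(V(-11, 17) + 448) = 1*((3 - 1*17**2) + 448) = 1*((3 - 1*289) + 448) = 1*((3 - 289) + 448) = 1*(-286 + 448) = 1*162 = 162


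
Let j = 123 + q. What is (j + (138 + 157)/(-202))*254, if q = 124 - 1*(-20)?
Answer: 6812153/101 ≈ 67447.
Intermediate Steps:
q = 144 (q = 124 + 20 = 144)
j = 267 (j = 123 + 144 = 267)
(j + (138 + 157)/(-202))*254 = (267 + (138 + 157)/(-202))*254 = (267 + 295*(-1/202))*254 = (267 - 295/202)*254 = (53639/202)*254 = 6812153/101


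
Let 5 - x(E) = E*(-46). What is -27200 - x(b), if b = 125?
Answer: -32955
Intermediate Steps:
x(E) = 5 + 46*E (x(E) = 5 - E*(-46) = 5 - (-46)*E = 5 + 46*E)
-27200 - x(b) = -27200 - (5 + 46*125) = -27200 - (5 + 5750) = -27200 - 1*5755 = -27200 - 5755 = -32955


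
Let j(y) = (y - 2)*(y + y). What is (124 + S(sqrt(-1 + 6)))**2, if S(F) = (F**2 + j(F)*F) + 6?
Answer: 13725 + 2300*sqrt(5) ≈ 18868.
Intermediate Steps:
j(y) = 2*y*(-2 + y) (j(y) = (-2 + y)*(2*y) = 2*y*(-2 + y))
S(F) = 6 + F**2 + 2*F**2*(-2 + F) (S(F) = (F**2 + (2*F*(-2 + F))*F) + 6 = (F**2 + 2*F**2*(-2 + F)) + 6 = 6 + F**2 + 2*F**2*(-2 + F))
(124 + S(sqrt(-1 + 6)))**2 = (124 + (6 - 3*(sqrt(-1 + 6))**2 + 2*(sqrt(-1 + 6))**3))**2 = (124 + (6 - 3*(sqrt(5))**2 + 2*(sqrt(5))**3))**2 = (124 + (6 - 3*5 + 2*(5*sqrt(5))))**2 = (124 + (6 - 15 + 10*sqrt(5)))**2 = (124 + (-9 + 10*sqrt(5)))**2 = (115 + 10*sqrt(5))**2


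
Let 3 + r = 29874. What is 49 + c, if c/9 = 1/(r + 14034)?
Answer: 717118/14635 ≈ 49.000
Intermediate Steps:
r = 29871 (r = -3 + 29874 = 29871)
c = 3/14635 (c = 9/(29871 + 14034) = 9/43905 = 9*(1/43905) = 3/14635 ≈ 0.00020499)
49 + c = 49 + 3/14635 = 717118/14635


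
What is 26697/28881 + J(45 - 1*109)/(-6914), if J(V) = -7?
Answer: 61595075/66561078 ≈ 0.92539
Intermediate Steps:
26697/28881 + J(45 - 1*109)/(-6914) = 26697/28881 - 7/(-6914) = 26697*(1/28881) - 7*(-1/6914) = 8899/9627 + 7/6914 = 61595075/66561078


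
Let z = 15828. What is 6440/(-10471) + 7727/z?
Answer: -21022903/165734988 ≈ -0.12685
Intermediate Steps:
6440/(-10471) + 7727/z = 6440/(-10471) + 7727/15828 = 6440*(-1/10471) + 7727*(1/15828) = -6440/10471 + 7727/15828 = -21022903/165734988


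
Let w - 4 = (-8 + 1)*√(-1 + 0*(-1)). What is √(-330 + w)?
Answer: √(-326 - 7*I) ≈ 0.1938 - 18.057*I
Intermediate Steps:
w = 4 - 7*I (w = 4 + (-8 + 1)*√(-1 + 0*(-1)) = 4 - 7*√(-1 + 0) = 4 - 7*I ≈ 4.0 - 7.0*I)
√(-330 + w) = √(-330 + (4 - 7*I)) = √(-326 - 7*I)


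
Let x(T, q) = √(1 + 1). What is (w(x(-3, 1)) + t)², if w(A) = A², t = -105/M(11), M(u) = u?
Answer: 6889/121 ≈ 56.934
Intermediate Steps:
x(T, q) = √2
t = -105/11 ≈ -9.5455
(w(x(-3, 1)) + t)² = ((√2)² - 105/11)² = (2 - 105/11)² = (-83/11)² = 6889/121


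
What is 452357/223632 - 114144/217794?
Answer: 12165731575/8117617968 ≈ 1.4987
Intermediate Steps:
452357/223632 - 114144/217794 = 452357*(1/223632) - 114144*1/217794 = 452357/223632 - 19024/36299 = 12165731575/8117617968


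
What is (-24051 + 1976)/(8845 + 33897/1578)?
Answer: -11611450/4663769 ≈ -2.4897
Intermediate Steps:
(-24051 + 1976)/(8845 + 33897/1578) = -22075/(8845 + 33897*(1/1578)) = -22075/(8845 + 11299/526) = -22075/4663769/526 = -22075*526/4663769 = -11611450/4663769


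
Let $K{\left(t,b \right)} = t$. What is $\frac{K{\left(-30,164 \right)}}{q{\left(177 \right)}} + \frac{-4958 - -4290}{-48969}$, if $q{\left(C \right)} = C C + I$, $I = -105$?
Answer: $\frac{3231427}{254834676} \approx 0.01268$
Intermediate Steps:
$q{\left(C \right)} = -105 + C^{2}$ ($q{\left(C \right)} = C C - 105 = C^{2} - 105 = -105 + C^{2}$)
$\frac{K{\left(-30,164 \right)}}{q{\left(177 \right)}} + \frac{-4958 - -4290}{-48969} = - \frac{30}{-105 + 177^{2}} + \frac{-4958 - -4290}{-48969} = - \frac{30}{-105 + 31329} + \left(-4958 + 4290\right) \left(- \frac{1}{48969}\right) = - \frac{30}{31224} - - \frac{668}{48969} = \left(-30\right) \frac{1}{31224} + \frac{668}{48969} = - \frac{5}{5204} + \frac{668}{48969} = \frac{3231427}{254834676}$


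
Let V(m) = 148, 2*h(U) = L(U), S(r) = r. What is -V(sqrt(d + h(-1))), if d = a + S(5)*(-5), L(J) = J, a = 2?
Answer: -148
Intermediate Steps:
h(U) = U/2
d = -23 (d = 2 + 5*(-5) = 2 - 25 = -23)
-V(sqrt(d + h(-1))) = -1*148 = -148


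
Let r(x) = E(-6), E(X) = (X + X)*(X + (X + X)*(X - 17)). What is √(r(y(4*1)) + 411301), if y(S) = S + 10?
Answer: √408061 ≈ 638.80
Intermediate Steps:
y(S) = 10 + S
E(X) = 2*X*(X + 2*X*(-17 + X)) (E(X) = (2*X)*(X + (2*X)*(-17 + X)) = (2*X)*(X + 2*X*(-17 + X)) = 2*X*(X + 2*X*(-17 + X)))
r(x) = -3240 (r(x) = (-6)²*(-66 + 4*(-6)) = 36*(-66 - 24) = 36*(-90) = -3240)
√(r(y(4*1)) + 411301) = √(-3240 + 411301) = √408061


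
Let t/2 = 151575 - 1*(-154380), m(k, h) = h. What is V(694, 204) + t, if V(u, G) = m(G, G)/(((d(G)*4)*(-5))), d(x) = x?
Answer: 12238199/20 ≈ 6.1191e+5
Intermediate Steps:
V(u, G) = -1/20 (V(u, G) = G/(((G*4)*(-5))) = G/(((4*G)*(-5))) = G/((-20*G)) = G*(-1/(20*G)) = -1/20)
t = 611910 (t = 2*(151575 - 1*(-154380)) = 2*(151575 + 154380) = 2*305955 = 611910)
V(694, 204) + t = -1/20 + 611910 = 12238199/20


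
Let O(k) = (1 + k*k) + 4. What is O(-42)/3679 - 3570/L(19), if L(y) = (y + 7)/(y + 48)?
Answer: -33843616/3679 ≈ -9199.1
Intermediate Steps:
L(y) = (7 + y)/(48 + y)
O(k) = 5 + k**2 (O(k) = (1 + k**2) + 4 = 5 + k**2)
O(-42)/3679 - 3570/L(19) = (5 + (-42)**2)/3679 - 3570*(48 + 19)/(7 + 19) = (5 + 1764)*(1/3679) - 3570/(26/67) = 1769*(1/3679) - 3570/((1/67)*26) = 1769/3679 - 3570/26/67 = 1769/3679 - 3570*67/26 = 1769/3679 - 119595/13 = -33843616/3679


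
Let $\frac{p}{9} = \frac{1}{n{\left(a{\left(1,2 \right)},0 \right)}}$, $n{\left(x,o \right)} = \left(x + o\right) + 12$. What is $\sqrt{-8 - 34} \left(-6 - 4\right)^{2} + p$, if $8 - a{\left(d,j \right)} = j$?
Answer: $\frac{1}{2} + 100 i \sqrt{42} \approx 0.5 + 648.07 i$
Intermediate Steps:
$a{\left(d,j \right)} = 8 - j$
$n{\left(x,o \right)} = 12 + o + x$ ($n{\left(x,o \right)} = \left(o + x\right) + 12 = 12 + o + x$)
$p = \frac{1}{2}$ ($p = \frac{9}{12 + 0 + \left(8 - 2\right)} = \frac{9}{12 + 0 + 6} = \frac{9}{18} = 9 \cdot \frac{1}{18} = \frac{1}{2} \approx 0.5$)
$\sqrt{-8 - 34} \left(-6 - 4\right)^{2} + p = \sqrt{-8 - 34} \left(-6 - 4\right)^{2} + \frac{1}{2} = \sqrt{-42} \left(-10\right)^{2} + \frac{1}{2} = i \sqrt{42} \cdot 100 + \frac{1}{2} = 100 i \sqrt{42} + \frac{1}{2} = \frac{1}{2} + 100 i \sqrt{42}$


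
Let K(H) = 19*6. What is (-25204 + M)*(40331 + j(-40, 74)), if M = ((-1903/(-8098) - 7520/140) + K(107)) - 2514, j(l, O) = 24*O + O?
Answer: -66131028910651/56686 ≈ -1.1666e+9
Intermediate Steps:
K(H) = 114
j(l, O) = 25*O
M = -139077927/56686 (M = ((-1903/(-8098) - 7520/140) + 114) - 2514 = ((-1903*(-1/8098) - 7520*1/140) + 114) - 2514 = ((1903/8098 - 376/7) + 114) - 2514 = (-3031527/56686 + 114) - 2514 = 3430677/56686 - 2514 = -139077927/56686 ≈ -2453.5)
(-25204 + M)*(40331 + j(-40, 74)) = (-25204 - 139077927/56686)*(40331 + 25*74) = -1567791871*(40331 + 1850)/56686 = -1567791871/56686*42181 = -66131028910651/56686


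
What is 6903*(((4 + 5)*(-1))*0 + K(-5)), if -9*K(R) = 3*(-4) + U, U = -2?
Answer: 10738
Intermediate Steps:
K(R) = 14/9 (K(R) = -(3*(-4) - 2)/9 = -(-12 - 2)/9 = -⅑*(-14) = 14/9)
6903*(((4 + 5)*(-1))*0 + K(-5)) = 6903*(((4 + 5)*(-1))*0 + 14/9) = 6903*((9*(-1))*0 + 14/9) = 6903*(-9*0 + 14/9) = 6903*(0 + 14/9) = 6903*(14/9) = 10738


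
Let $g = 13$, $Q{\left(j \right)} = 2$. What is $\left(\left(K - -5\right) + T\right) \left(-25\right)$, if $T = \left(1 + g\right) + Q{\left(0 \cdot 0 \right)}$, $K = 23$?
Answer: $-1100$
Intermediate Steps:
$T = 16$ ($T = \left(1 + 13\right) + 2 = 14 + 2 = 16$)
$\left(\left(K - -5\right) + T\right) \left(-25\right) = \left(\left(23 - -5\right) + 16\right) \left(-25\right) = \left(\left(23 + 5\right) + 16\right) \left(-25\right) = \left(28 + 16\right) \left(-25\right) = 44 \left(-25\right) = -1100$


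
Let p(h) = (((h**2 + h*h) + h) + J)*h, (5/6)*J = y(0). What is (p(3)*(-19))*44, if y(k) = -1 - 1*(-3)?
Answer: -293436/5 ≈ -58687.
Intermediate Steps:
y(k) = 2 (y(k) = -1 + 3 = 2)
J = 12/5 (J = (6/5)*2 = 12/5 ≈ 2.4000)
p(h) = h*(12/5 + h + 2*h**2) (p(h) = (((h**2 + h*h) + h) + 12/5)*h = (((h**2 + h**2) + h) + 12/5)*h = ((2*h**2 + h) + 12/5)*h = ((h + 2*h**2) + 12/5)*h = (12/5 + h + 2*h**2)*h = h*(12/5 + h + 2*h**2))
(p(3)*(-19))*44 = (((1/5)*3*(12 + 5*3 + 10*3**2))*(-19))*44 = (((1/5)*3*(12 + 15 + 10*9))*(-19))*44 = (((1/5)*3*(12 + 15 + 90))*(-19))*44 = (((1/5)*3*117)*(-19))*44 = ((351/5)*(-19))*44 = -6669/5*44 = -293436/5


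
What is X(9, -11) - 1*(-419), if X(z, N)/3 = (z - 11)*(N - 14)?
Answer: 569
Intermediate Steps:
X(z, N) = 3*(-14 + N)*(-11 + z) (X(z, N) = 3*((z - 11)*(N - 14)) = 3*((-11 + z)*(-14 + N)) = 3*((-14 + N)*(-11 + z)) = 3*(-14 + N)*(-11 + z))
X(9, -11) - 1*(-419) = (462 - 42*9 - 33*(-11) + 3*(-11)*9) - 1*(-419) = (462 - 378 + 363 - 297) + 419 = 150 + 419 = 569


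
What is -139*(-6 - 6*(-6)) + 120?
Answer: -4050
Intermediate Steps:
-139*(-6 - 6*(-6)) + 120 = -139*(-6 + 36) + 120 = -139*30 + 120 = -4170 + 120 = -4050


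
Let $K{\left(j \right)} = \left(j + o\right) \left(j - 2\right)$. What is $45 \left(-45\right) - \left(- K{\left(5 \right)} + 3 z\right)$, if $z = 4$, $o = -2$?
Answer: $-2028$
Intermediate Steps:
$K{\left(j \right)} = \left(-2 + j\right)^{2}$ ($K{\left(j \right)} = \left(j - 2\right) \left(j - 2\right) = \left(-2 + j\right) \left(-2 + j\right) = \left(-2 + j\right)^{2}$)
$45 \left(-45\right) - \left(- K{\left(5 \right)} + 3 z\right) = 45 \left(-45\right) + \left(\left(-3\right) 4 + \left(4 + 5^{2} - 20\right)\right) = -2025 + \left(-12 + \left(4 + 25 - 20\right)\right) = -2025 + \left(-12 + 9\right) = -2025 - 3 = -2028$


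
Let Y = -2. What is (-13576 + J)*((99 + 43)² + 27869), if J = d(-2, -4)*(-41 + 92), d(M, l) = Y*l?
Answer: -632498544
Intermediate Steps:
d(M, l) = -2*l
J = 408 (J = (-2*(-4))*(-41 + 92) = 8*51 = 408)
(-13576 + J)*((99 + 43)² + 27869) = (-13576 + 408)*((99 + 43)² + 27869) = -13168*(142² + 27869) = -13168*(20164 + 27869) = -13168*48033 = -632498544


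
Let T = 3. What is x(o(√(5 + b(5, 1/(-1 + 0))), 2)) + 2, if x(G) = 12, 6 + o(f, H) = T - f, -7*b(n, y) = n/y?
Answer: 14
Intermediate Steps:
b(n, y) = -n/(7*y)
o(f, H) = -3 - f (o(f, H) = -6 + (3 - f) = -3 - f)
x(o(√(5 + b(5, 1/(-1 + 0))), 2)) + 2 = 12 + 2 = 14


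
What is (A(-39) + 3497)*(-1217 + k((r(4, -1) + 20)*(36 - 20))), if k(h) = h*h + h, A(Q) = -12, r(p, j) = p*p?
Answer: 1154005475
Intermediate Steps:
r(p, j) = p**2
k(h) = h + h**2 (k(h) = h**2 + h = h + h**2)
(A(-39) + 3497)*(-1217 + k((r(4, -1) + 20)*(36 - 20))) = (-12 + 3497)*(-1217 + ((4**2 + 20)*(36 - 20))*(1 + (4**2 + 20)*(36 - 20))) = 3485*(-1217 + ((16 + 20)*16)*(1 + (16 + 20)*16)) = 3485*(-1217 + (36*16)*(1 + 36*16)) = 3485*(-1217 + 576*(1 + 576)) = 3485*(-1217 + 576*577) = 3485*(-1217 + 332352) = 3485*331135 = 1154005475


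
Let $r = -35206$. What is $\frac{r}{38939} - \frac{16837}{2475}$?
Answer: $- \frac{742750793}{96374025} \approx -7.707$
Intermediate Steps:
$\frac{r}{38939} - \frac{16837}{2475} = - \frac{35206}{38939} - \frac{16837}{2475} = - \frac{742750793}{96374025}$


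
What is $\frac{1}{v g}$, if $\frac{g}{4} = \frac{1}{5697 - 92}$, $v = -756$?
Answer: $- \frac{5605}{3024} \approx -1.8535$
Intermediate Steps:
$g = \frac{4}{5605}$ ($g = \frac{4}{5697 - 92} = \frac{4}{5605} \approx 0.00071365$)
$\frac{1}{v g} = \frac{1}{\left(-756\right) \frac{4}{5605}} = \frac{1}{- \frac{3024}{5605}} = - \frac{5605}{3024}$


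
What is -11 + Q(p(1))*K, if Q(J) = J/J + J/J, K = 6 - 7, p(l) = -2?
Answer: -13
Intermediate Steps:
K = -1
Q(J) = 2 (Q(J) = 1 + 1 = 2)
-11 + Q(p(1))*K = -11 + 2*(-1) = -11 - 2 = -13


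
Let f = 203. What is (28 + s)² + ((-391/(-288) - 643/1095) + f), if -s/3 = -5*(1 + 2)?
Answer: 581604827/105120 ≈ 5532.8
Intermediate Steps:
s = 45 (s = -(-15)*(1 + 2) = -(-15)*3 = -3*(-15) = 45)
(28 + s)² + ((-391/(-288) - 643/1095) + f) = (28 + 45)² + ((-391/(-288) - 643/1095) + 203) = 73² + ((-391*(-1/288) - 643*1/1095) + 203) = 5329 + ((391/288 - 643/1095) + 203) = 5329 + (80987/105120 + 203) = 5329 + 21420347/105120 = 581604827/105120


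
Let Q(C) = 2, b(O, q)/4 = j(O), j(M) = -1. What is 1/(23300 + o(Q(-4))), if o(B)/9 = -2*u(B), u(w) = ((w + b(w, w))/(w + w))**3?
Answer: 4/93209 ≈ 4.2914e-5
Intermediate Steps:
b(O, q) = -4 (b(O, q) = 4*(-1) = -4)
u(w) = (-4 + w)**3/(8*w**3) (u(w) = ((w - 4)/(w + w))**3 = ((-4 + w)/((2*w)))**3 = ((-4 + w)*(1/(2*w)))**3 = ((-4 + w)/(2*w))**3 = (-4 + w)**3/(8*w**3))
o(B) = -9*(-4 + B)**3/(4*B**3) (o(B) = 9*(-(-4 + B)**3/(4*B**3)) = -9*(-4 + B)**3/(4*B**3))
1/(23300 + o(Q(-4))) = 1/(23300 - 9/4*(-4 + 2)**3/2**3) = 1/(23300 - 9/4*1/8*(-2)**3) = 1/(23300 - 9/4*1/8*(-8)) = 1/(23300 + 9/4) = 1/(93209/4) = 4/93209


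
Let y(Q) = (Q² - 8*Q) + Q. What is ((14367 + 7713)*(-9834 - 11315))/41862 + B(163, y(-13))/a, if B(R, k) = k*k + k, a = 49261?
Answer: -3833427412300/343693997 ≈ -11154.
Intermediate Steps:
y(Q) = Q² - 7*Q
B(R, k) = k + k² (B(R, k) = k² + k = k + k²)
((14367 + 7713)*(-9834 - 11315))/41862 + B(163, y(-13))/a = ((14367 + 7713)*(-9834 - 11315))/41862 + ((-13*(-7 - 13))*(1 - 13*(-7 - 13)))/49261 = (22080*(-21149))*(1/41862) + ((-13*(-20))*(1 - 13*(-20)))*(1/49261) = -466969920*1/41862 + (260*(1 + 260))*(1/49261) = -77828320/6977 + (260*261)*(1/49261) = -77828320/6977 + 67860*(1/49261) = -77828320/6977 + 67860/49261 = -3833427412300/343693997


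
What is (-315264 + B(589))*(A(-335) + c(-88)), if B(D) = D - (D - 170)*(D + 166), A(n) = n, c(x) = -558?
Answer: 563500860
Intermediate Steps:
B(D) = D - (-170 + D)*(166 + D)
(-315264 + B(589))*(A(-335) + c(-88)) = (-315264 + (28220 - 1*589² + 5*589))*(-335 - 558) = (-315264 + (28220 - 1*346921 + 2945))*(-893) = (-315264 + (28220 - 346921 + 2945))*(-893) = (-315264 - 315756)*(-893) = -631020*(-893) = 563500860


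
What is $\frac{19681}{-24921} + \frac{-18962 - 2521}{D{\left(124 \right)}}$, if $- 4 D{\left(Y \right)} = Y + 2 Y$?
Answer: $\frac{5737070}{24921} \approx 230.21$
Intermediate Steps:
$D{\left(Y \right)} = - \frac{3 Y}{4}$ ($D{\left(Y \right)} = - \frac{Y + 2 Y}{4} = - \frac{3 Y}{4}$)
$\frac{19681}{-24921} + \frac{-18962 - 2521}{D{\left(124 \right)}} = \frac{19681}{-24921} + \frac{-18962 - 2521}{\left(- \frac{3}{4}\right) 124} = 19681 \left(- \frac{1}{24921}\right) + \frac{-18962 - 2521}{-93} = - \frac{19681}{24921} - -231 = - \frac{19681}{24921} + 231 = \frac{5737070}{24921}$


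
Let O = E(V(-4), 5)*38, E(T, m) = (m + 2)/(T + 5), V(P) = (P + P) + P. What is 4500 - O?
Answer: 4538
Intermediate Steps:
V(P) = 3*P (V(P) = 2*P + P = 3*P)
E(T, m) = (2 + m)/(5 + T)
O = -38 (O = ((2 + 5)/(5 + 3*(-4)))*38 = (7/(5 - 12))*38 = (7/(-7))*38 = -⅐*7*38 = -1*38 = -38)
4500 - O = 4500 - 1*(-38) = 4500 + 38 = 4538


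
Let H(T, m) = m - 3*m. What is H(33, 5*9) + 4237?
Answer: 4147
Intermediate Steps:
H(T, m) = -2*m
H(33, 5*9) + 4237 = -10*9 + 4237 = -2*45 + 4237 = -90 + 4237 = 4147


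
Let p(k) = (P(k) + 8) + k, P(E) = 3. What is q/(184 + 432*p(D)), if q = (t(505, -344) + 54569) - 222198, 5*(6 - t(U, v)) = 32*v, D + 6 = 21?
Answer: -827107/57080 ≈ -14.490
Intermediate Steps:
D = 15 (D = -6 + 21 = 15)
t(U, v) = 6 - 32*v/5
p(k) = 11 + k (p(k) = (3 + 8) + k = 11 + k)
q = -827107/5 (q = ((6 - 32/5*(-344)) + 54569) - 222198 = ((6 + 11008/5) + 54569) - 222198 = (11038/5 + 54569) - 222198 = 283883/5 - 222198 = -827107/5 ≈ -1.6542e+5)
q/(184 + 432*p(D)) = -827107/(5*(184 + 432*(11 + 15))) = -827107/(5*(184 + 432*26)) = -827107/(5*(184 + 11232)) = -827107/5/11416 = -827107/5*1/11416 = -827107/57080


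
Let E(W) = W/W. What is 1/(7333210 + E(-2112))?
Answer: 1/7333211 ≈ 1.3637e-7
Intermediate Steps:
E(W) = 1
1/(7333210 + E(-2112)) = 1/(7333210 + 1) = 1/7333211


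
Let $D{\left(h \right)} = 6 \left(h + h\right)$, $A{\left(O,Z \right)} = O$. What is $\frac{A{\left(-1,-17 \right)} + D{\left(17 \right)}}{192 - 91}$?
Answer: $\frac{203}{101} \approx 2.0099$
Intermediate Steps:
$D{\left(h \right)} = 12 h$ ($D{\left(h \right)} = 6 \cdot 2 h = 12 h$)
$\frac{A{\left(-1,-17 \right)} + D{\left(17 \right)}}{192 - 91} = \frac{-1 + 12 \cdot 17}{192 - 91} = \frac{-1 + 204}{101} = 203 \cdot \frac{1}{101} = \frac{203}{101}$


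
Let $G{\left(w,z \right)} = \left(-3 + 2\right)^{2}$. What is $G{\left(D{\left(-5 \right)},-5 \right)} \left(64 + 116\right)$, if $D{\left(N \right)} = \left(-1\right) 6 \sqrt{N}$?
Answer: $180$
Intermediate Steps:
$D{\left(N \right)} = - 6 \sqrt{N}$
$G{\left(w,z \right)} = 1$ ($G{\left(w,z \right)} = \left(-1\right)^{2} = 1$)
$G{\left(D{\left(-5 \right)},-5 \right)} \left(64 + 116\right) = 1 \left(64 + 116\right) = 1 \cdot 180 = 180$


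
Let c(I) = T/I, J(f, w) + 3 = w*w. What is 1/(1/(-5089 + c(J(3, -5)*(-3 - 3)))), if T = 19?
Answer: -671767/132 ≈ -5089.1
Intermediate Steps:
J(f, w) = -3 + w² (J(f, w) = -3 + w*w = -3 + w²)
c(I) = 19/I
1/(1/(-5089 + c(J(3, -5)*(-3 - 3)))) = 1/(1/(-5089 + 19/(((-3 + (-5)²)*(-3 - 3))))) = 1/(1/(-5089 + 19/(((-3 + 25)*(-6))))) = 1/(1/(-5089 + 19/((22*(-6))))) = 1/(1/(-5089 + 19/(-132))) = 1/(1/(-5089 + 19*(-1/132))) = 1/(1/(-5089 - 19/132)) = 1/(1/(-671767/132)) = 1/(-132/671767) = -671767/132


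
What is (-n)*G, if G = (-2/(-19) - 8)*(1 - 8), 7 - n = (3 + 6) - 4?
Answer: -2100/19 ≈ -110.53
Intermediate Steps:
n = 2 (n = 7 - ((3 + 6) - 4) = 7 - (9 - 4) = 7 - 1*5 = 7 - 5 = 2)
G = 1050/19 (G = (-2*(-1/19) - 8)*(-7) = (2/19 - 8)*(-7) = -150/19*(-7) = 1050/19 ≈ 55.263)
(-n)*G = -1*2*(1050/19) = -2*1050/19 = -2100/19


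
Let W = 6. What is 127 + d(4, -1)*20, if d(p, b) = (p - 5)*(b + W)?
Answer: 27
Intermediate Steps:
d(p, b) = (-5 + p)*(6 + b) (d(p, b) = (p - 5)*(b + 6) = (-5 + p)*(6 + b))
127 + d(4, -1)*20 = 127 + (-30 - 5*(-1) + 6*4 - 1*4)*20 = 127 + (-30 + 5 + 24 - 4)*20 = 127 - 5*20 = 127 - 100 = 27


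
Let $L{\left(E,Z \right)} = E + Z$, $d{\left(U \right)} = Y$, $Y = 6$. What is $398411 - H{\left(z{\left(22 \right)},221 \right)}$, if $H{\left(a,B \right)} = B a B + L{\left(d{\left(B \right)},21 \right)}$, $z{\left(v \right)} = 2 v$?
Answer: $-1750620$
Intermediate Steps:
$d{\left(U \right)} = 6$
$H{\left(a,B \right)} = 27 + a B^{2}$ ($H{\left(a,B \right)} = B a B + \left(6 + 21\right) = a B^{2} + 27 = 27 + a B^{2}$)
$398411 - H{\left(z{\left(22 \right)},221 \right)} = 398411 - \left(27 + 2 \cdot 22 \cdot 221^{2}\right) = 398411 - \left(27 + 44 \cdot 48841\right) = 398411 - \left(27 + 2149004\right) = 398411 - 2149031 = -1750620$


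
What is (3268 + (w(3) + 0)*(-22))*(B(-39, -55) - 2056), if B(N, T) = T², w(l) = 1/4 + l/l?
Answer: 6280089/2 ≈ 3.1400e+6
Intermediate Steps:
w(l) = 5/4 (w(l) = 1*(¼) + 1 = ¼ + 1 = 5/4)
(3268 + (w(3) + 0)*(-22))*(B(-39, -55) - 2056) = (3268 + (5/4 + 0)*(-22))*((-55)² - 2056) = (3268 + (5/4)*(-22))*(3025 - 2056) = (3268 - 55/2)*969 = (6481/2)*969 = 6280089/2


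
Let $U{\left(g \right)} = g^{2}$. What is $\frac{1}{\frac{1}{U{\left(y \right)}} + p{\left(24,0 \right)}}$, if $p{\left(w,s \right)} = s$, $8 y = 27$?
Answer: $\frac{729}{64} \approx 11.391$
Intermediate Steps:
$y = \frac{27}{8}$ ($y = \frac{1}{8} \cdot 27 = \frac{27}{8} \approx 3.375$)
$\frac{1}{\frac{1}{U{\left(y \right)}} + p{\left(24,0 \right)}} = \frac{1}{\frac{1}{\left(\frac{27}{8}\right)^{2}} + 0} = \frac{1}{\frac{1}{\frac{729}{64}} + 0} = \frac{1}{\frac{64}{729} + 0} = \frac{1}{\frac{64}{729}} = \frac{729}{64}$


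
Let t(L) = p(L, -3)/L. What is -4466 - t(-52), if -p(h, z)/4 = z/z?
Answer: -58059/13 ≈ -4466.1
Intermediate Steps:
p(h, z) = -4 (p(h, z) = -4*z/z = -4*1 = -4)
t(L) = -4/L
-4466 - t(-52) = -4466 - (-4)/(-52) = -4466 - (-4)*(-1)/52 = -4466 - 1*1/13 = -4466 - 1/13 = -58059/13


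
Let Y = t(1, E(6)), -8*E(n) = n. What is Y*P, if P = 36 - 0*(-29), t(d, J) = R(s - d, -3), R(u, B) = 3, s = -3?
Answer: 108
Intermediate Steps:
E(n) = -n/8
t(d, J) = 3
Y = 3
P = 36 (P = 36 - 1*0 = 36 + 0 = 36)
Y*P = 3*36 = 108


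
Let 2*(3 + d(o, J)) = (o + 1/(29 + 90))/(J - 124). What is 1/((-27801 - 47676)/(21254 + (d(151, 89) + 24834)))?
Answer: -38387008/62872341 ≈ -0.61055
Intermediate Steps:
d(o, J) = -3 + (1/119 + o)/(2*(-124 + J)) (d(o, J) = -3 + ((o + 1/(29 + 90))/(J - 124))/2 = -3 + ((o + 1/119)/(-124 + J))/2 = -3 + ((1/119 + o)/(-124 + J))/2 = -3 + (1/119 + o)/(2*(-124 + J)))
1/((-27801 - 47676)/(21254 + (d(151, 89) + 24834))) = 1/((-27801 - 47676)/(21254 + ((88537 - 714*89 + 119*151)/(238*(-124 + 89)) + 24834))) = 1/(-75477/(21254 + ((1/238)*(88537 - 63546 + 17969)/(-35) + 24834))) = 1/(-75477/(21254 + ((1/238)*(-1/35)*42960 + 24834))) = 1/(-75477/(21254 + (-4296/833 + 24834))) = 1/(-75477/(21254 + 20682426/833)) = 1/(-75477/38387008/833) = 1/(-75477*833/38387008) = 1/(-62872341/38387008) = -38387008/62872341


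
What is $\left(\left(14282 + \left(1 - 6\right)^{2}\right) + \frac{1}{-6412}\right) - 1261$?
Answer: $\frac{83650951}{6412} \approx 13046.0$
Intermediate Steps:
$\left(\left(14282 + \left(1 - 6\right)^{2}\right) + \frac{1}{-6412}\right) - 1261 = \left(\left(14282 + \left(-5\right)^{2}\right) - \frac{1}{6412}\right) - 1261 = \left(\left(14282 + 25\right) - \frac{1}{6412}\right) - 1261 = \left(14307 - \frac{1}{6412}\right) - 1261 = \frac{91736483}{6412} - 1261 = \frac{83650951}{6412}$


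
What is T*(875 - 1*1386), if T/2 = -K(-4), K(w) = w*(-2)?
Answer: 8176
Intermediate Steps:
K(w) = -2*w
T = -16 (T = 2*(-(-2)*(-4)) = 2*(-1*8) = 2*(-8) = -16)
T*(875 - 1*1386) = -16*(875 - 1*1386) = -16*(875 - 1386) = -16*(-511) = 8176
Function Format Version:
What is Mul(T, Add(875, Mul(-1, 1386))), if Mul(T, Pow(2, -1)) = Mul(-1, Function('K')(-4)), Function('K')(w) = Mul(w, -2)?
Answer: 8176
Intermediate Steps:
Function('K')(w) = Mul(-2, w)
T = -16 (T = Mul(2, Mul(-1, Mul(-2, -4))) = Mul(2, Mul(-1, 8)) = Mul(2, -8) = -16)
Mul(T, Add(875, Mul(-1, 1386))) = Mul(-16, Add(875, Mul(-1, 1386))) = Mul(-16, Add(875, -1386)) = Mul(-16, -511) = 8176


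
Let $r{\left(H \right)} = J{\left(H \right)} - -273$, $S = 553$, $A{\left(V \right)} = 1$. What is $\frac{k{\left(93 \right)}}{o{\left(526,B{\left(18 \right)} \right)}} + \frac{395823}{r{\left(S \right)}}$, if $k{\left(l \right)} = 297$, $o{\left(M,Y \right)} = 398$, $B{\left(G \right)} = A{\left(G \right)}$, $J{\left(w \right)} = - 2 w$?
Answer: $- \frac{157290153}{331534} \approx -474.43$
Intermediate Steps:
$B{\left(G \right)} = 1$
$r{\left(H \right)} = 273 - 2 H$ ($r{\left(H \right)} = - 2 H - -273 = - 2 H + 273 = 273 - 2 H$)
$\frac{k{\left(93 \right)}}{o{\left(526,B{\left(18 \right)} \right)}} + \frac{395823}{r{\left(S \right)}} = \frac{297}{398} + \frac{395823}{273 - 1106} = 297 \cdot \frac{1}{398} + \frac{395823}{273 - 1106} = \frac{297}{398} + \frac{395823}{-833} = \frac{297}{398} + 395823 \left(- \frac{1}{833}\right) = \frac{297}{398} - \frac{395823}{833} = - \frac{157290153}{331534}$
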